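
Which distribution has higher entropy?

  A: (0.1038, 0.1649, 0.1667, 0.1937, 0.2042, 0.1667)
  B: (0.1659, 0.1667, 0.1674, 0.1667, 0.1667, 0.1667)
B

Both distributions are close to uniform, making this a harder comparison.

H(A) = 2.5564 bits
H(B) = 2.5850 bits

The distribution closer to uniform has higher entropy.
Answer: B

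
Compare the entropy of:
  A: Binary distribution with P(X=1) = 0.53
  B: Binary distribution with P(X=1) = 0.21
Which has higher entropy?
A

For binary distributions, entropy is maximized at p=0.5 and decreases as p moves toward 0 or 1.

H(A) = H(0.53) = 0.9974 bits
H(B) = H(0.21) = 0.7415 bits

Distribution A (p=0.53) is closer to uniform (p=0.5), so it has higher entropy.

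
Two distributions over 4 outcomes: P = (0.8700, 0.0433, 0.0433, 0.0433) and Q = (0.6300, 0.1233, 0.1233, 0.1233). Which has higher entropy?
Q

P is highly concentrated on one outcome (87%), making it nearly deterministic. Q spreads its mass more evenly (max 63%). The more spread-out distribution has higher entropy: H(P) ≈ 0.763 bits, H(Q) ≈ 1.537 bits.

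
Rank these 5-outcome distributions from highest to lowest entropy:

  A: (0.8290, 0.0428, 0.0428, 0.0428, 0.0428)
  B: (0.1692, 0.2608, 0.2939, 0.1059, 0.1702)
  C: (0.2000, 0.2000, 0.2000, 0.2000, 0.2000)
C > B > A

Key insight: Entropy is maximized by uniform distributions and minimized by concentrated distributions.

- Uniform distributions have maximum entropy log₂(5) = 2.3219 bits
- The more "peaked" or concentrated a distribution, the lower its entropy

Entropies:
  H(A) = 1.0020 bits
  H(B) = 2.2365 bits
  H(C) = 2.3219 bits

Ranking: C > B > A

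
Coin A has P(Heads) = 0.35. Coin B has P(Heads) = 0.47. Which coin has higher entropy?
B

For binary distributions, entropy is maximized at p=0.5 and decreases as p moves toward 0 or 1.

H(A) = H(0.35) = 0.9341 bits
H(B) = H(0.47) = 0.9974 bits

Distribution B (p=0.47) is closer to uniform (p=0.5), so it has higher entropy.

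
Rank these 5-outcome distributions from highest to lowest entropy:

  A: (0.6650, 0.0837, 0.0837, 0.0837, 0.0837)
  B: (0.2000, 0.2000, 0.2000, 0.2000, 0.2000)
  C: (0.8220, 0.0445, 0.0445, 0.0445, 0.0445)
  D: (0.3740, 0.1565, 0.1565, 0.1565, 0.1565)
B > D > A > C

Key insight: Entropy is maximized by uniform distributions and minimized by concentrated distributions.

Entropies:
  H(A) = 1.5900 bits
  H(B) = 2.3219 bits
  H(C) = 1.0317 bits
  H(D) = 2.2057 bits

Ranking: B > D > A > C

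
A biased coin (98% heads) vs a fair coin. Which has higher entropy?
Fair coin

The fair coin is uniform (p=0.5), maximizing binary entropy at 1 bit. The biased coin has H(0.98) ≈ 0.141 bits — its outcome is more predictable, so its entropy is lower.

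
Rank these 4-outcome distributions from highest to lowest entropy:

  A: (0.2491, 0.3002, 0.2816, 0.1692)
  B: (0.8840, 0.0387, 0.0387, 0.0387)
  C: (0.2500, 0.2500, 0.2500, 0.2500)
C > A > B

Key insight: Entropy is maximized by uniform distributions and minimized by concentrated distributions.

- Uniform distributions have maximum entropy log₂(4) = 2.0000 bits
- The more "peaked" or concentrated a distribution, the lower its entropy

Entropies:
  H(A) = 1.9691 bits
  H(B) = 0.7016 bits
  H(C) = 2.0000 bits

Ranking: C > A > B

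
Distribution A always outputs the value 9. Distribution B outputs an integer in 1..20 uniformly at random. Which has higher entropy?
B

A is deterministic, so H(A) = 0. B is uniform over 20 outcomes, so H(B) = log₂(20) = 4.322 bits. Any distribution with genuine randomness has higher entropy than a deterministic one.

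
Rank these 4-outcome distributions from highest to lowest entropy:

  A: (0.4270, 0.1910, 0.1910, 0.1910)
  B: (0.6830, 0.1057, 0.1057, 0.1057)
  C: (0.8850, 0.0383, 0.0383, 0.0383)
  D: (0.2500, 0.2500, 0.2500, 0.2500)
D > A > B > C

Key insight: Entropy is maximized by uniform distributions and minimized by concentrated distributions.

Entropies:
  H(A) = 1.8928 bits
  H(B) = 1.4035 bits
  H(C) = 0.6971 bits
  H(D) = 2.0000 bits

Ranking: D > A > B > C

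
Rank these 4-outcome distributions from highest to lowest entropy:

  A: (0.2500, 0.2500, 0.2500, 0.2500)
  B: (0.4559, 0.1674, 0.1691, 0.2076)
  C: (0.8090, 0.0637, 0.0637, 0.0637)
A > B > C

Key insight: Entropy is maximized by uniform distributions and minimized by concentrated distributions.

- Uniform distributions have maximum entropy log₂(4) = 2.0000 bits
- The more "peaked" or concentrated a distribution, the lower its entropy

Entropies:
  H(A) = 2.0000 bits
  H(B) = 1.8528 bits
  H(C) = 1.0063 bits

Ranking: A > B > C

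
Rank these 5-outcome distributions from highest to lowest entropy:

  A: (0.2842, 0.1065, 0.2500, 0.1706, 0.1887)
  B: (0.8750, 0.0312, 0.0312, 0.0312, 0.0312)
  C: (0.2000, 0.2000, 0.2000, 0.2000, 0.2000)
C > A > B

Key insight: Entropy is maximized by uniform distributions and minimized by concentrated distributions.

- Uniform distributions have maximum entropy log₂(5) = 2.3219 bits
- The more "peaked" or concentrated a distribution, the lower its entropy

Entropies:
  H(A) = 2.2492 bits
  H(B) = 0.7936 bits
  H(C) = 2.3219 bits

Ranking: C > A > B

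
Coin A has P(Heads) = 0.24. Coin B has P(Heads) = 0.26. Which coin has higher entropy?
B

For binary distributions, entropy is maximized at p=0.5 and decreases as p moves toward 0 or 1.

H(A) = H(0.24) = 0.7950 bits
H(B) = H(0.26) = 0.8267 bits

Distribution B (p=0.26) is closer to uniform (p=0.5), so it has higher entropy.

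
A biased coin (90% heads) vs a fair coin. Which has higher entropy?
Fair coin

The fair coin is uniform (p=0.5), maximizing binary entropy at 1 bit. The biased coin has H(0.90) ≈ 0.469 bits — its outcome is more predictable, so its entropy is lower.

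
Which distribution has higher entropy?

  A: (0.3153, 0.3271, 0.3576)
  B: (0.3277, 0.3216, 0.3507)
B

Both distributions are close to uniform, making this a harder comparison.

H(A) = 1.5829 bits
H(B) = 1.5840 bits

The distribution closer to uniform has higher entropy.
Answer: B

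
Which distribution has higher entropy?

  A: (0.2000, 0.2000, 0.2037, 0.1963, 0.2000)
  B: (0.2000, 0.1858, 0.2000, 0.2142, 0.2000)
A

Both distributions are close to uniform, making this a harder comparison.

H(A) = 2.3218 bits
H(B) = 2.3205 bits

The distribution closer to uniform has higher entropy.
Answer: A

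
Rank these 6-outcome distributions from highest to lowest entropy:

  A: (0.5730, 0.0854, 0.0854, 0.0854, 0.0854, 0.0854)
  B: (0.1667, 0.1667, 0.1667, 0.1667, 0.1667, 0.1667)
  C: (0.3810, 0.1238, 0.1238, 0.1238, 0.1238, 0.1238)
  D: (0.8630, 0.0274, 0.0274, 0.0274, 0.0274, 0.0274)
B > C > A > D

Key insight: Entropy is maximized by uniform distributions and minimized by concentrated distributions.

Entropies:
  H(A) = 1.9760 bits
  H(B) = 2.5850 bits
  H(C) = 2.3960 bits
  H(D) = 0.8944 bits

Ranking: B > C > A > D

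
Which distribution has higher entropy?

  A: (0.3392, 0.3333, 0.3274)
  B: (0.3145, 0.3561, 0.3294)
A

Both distributions are close to uniform, making this a harder comparison.

H(A) = 1.5848 bits
H(B) = 1.5830 bits

The distribution closer to uniform has higher entropy.
Answer: A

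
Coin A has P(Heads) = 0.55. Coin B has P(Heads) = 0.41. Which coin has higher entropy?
A

For binary distributions, entropy is maximized at p=0.5 and decreases as p moves toward 0 or 1.

H(A) = H(0.55) = 0.9928 bits
H(B) = H(0.41) = 0.9765 bits

Distribution A (p=0.55) is closer to uniform (p=0.5), so it has higher entropy.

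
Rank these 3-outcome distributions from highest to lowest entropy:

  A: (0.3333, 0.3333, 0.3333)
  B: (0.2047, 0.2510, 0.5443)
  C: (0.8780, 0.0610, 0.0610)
A > B > C

Key insight: Entropy is maximized by uniform distributions and minimized by concentrated distributions.

- Uniform distributions have maximum entropy log₂(3) = 1.5850 bits
- The more "peaked" or concentrated a distribution, the lower its entropy

Entropies:
  H(A) = 1.5850 bits
  H(B) = 1.4466 bits
  H(C) = 0.6571 bits

Ranking: A > B > C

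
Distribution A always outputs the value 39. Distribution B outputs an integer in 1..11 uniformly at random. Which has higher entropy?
B

A is deterministic, so H(A) = 0. B is uniform over 11 outcomes, so H(B) = log₂(11) = 3.459 bits. Any distribution with genuine randomness has higher entropy than a deterministic one.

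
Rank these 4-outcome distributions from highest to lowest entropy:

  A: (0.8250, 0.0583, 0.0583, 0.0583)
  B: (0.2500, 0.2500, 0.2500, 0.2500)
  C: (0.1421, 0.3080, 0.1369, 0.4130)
B > C > A

Key insight: Entropy is maximized by uniform distributions and minimized by concentrated distributions.

- Uniform distributions have maximum entropy log₂(4) = 2.0000 bits
- The more "peaked" or concentrated a distribution, the lower its entropy

Entropies:
  H(A) = 0.9464 bits
  H(B) = 2.0000 bits
  H(C) = 1.8429 bits

Ranking: B > C > A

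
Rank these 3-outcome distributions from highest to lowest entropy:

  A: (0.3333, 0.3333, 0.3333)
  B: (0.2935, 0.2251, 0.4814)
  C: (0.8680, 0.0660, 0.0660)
A > B > C

Key insight: Entropy is maximized by uniform distributions and minimized by concentrated distributions.

- Uniform distributions have maximum entropy log₂(3) = 1.5850 bits
- The more "peaked" or concentrated a distribution, the lower its entropy

Entropies:
  H(A) = 1.5850 bits
  H(B) = 1.5111 bits
  H(C) = 0.6949 bits

Ranking: A > B > C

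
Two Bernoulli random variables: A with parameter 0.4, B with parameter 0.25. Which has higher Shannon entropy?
A

For binary distributions, entropy is maximized at p=0.5 and decreases as p moves toward 0 or 1.

H(A) = H(0.4) = 0.9710 bits
H(B) = H(0.25) = 0.8113 bits

Distribution A (p=0.4) is closer to uniform (p=0.5), so it has higher entropy.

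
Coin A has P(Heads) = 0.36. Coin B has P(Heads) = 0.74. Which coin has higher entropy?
A

For binary distributions, entropy is maximized at p=0.5 and decreases as p moves toward 0 or 1.

H(A) = H(0.36) = 0.9427 bits
H(B) = H(0.74) = 0.8267 bits

Distribution A (p=0.36) is closer to uniform (p=0.5), so it has higher entropy.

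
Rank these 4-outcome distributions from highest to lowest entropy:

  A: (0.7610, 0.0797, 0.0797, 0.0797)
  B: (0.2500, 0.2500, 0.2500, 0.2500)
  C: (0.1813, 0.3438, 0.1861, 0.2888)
B > C > A

Key insight: Entropy is maximized by uniform distributions and minimized by concentrated distributions.

- Uniform distributions have maximum entropy log₂(4) = 2.0000 bits
- The more "peaked" or concentrated a distribution, the lower its entropy

Entropies:
  H(A) = 1.1722 bits
  H(B) = 2.0000 bits
  H(C) = 1.9451 bits

Ranking: B > C > A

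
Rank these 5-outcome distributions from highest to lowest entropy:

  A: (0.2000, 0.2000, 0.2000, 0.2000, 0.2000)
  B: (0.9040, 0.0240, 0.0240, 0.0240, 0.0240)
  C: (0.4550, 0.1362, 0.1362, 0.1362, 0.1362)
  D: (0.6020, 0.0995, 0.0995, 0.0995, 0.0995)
A > C > D > B

Key insight: Entropy is maximized by uniform distributions and minimized by concentrated distributions.

Entropies:
  H(A) = 2.3219 bits
  H(B) = 0.6482 bits
  H(C) = 2.0841 bits
  H(D) = 1.7658 bits

Ranking: A > C > D > B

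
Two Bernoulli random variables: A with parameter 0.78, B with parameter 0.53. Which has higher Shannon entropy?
B

For binary distributions, entropy is maximized at p=0.5 and decreases as p moves toward 0 or 1.

H(A) = H(0.78) = 0.7602 bits
H(B) = H(0.53) = 0.9974 bits

Distribution B (p=0.53) is closer to uniform (p=0.5), so it has higher entropy.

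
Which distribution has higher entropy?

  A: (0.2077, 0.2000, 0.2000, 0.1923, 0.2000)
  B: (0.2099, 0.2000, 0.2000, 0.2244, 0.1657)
A

Both distributions are close to uniform, making this a harder comparison.

H(A) = 2.3215 bits
H(B) = 2.3150 bits

The distribution closer to uniform has higher entropy.
Answer: A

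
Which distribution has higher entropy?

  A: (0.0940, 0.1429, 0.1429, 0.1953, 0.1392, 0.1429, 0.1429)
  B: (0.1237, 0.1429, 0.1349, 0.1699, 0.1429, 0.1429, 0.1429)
B

Both distributions are close to uniform, making this a harder comparison.

H(A) = 2.7811 bits
H(B) = 2.8016 bits

The distribution closer to uniform has higher entropy.
Answer: B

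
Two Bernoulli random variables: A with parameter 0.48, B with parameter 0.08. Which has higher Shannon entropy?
A

For binary distributions, entropy is maximized at p=0.5 and decreases as p moves toward 0 or 1.

H(A) = H(0.48) = 0.9988 bits
H(B) = H(0.08) = 0.4022 bits

Distribution A (p=0.48) is closer to uniform (p=0.5), so it has higher entropy.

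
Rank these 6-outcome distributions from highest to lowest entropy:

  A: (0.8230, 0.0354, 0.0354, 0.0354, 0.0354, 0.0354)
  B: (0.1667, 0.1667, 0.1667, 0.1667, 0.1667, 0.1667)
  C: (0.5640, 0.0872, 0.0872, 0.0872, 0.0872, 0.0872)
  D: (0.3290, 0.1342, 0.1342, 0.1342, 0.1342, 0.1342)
B > D > C > A

Key insight: Entropy is maximized by uniform distributions and minimized by concentrated distributions.

Entropies:
  H(A) = 1.0845 bits
  H(B) = 2.5850 bits
  H(C) = 2.0005 bits
  H(D) = 2.4719 bits

Ranking: B > D > C > A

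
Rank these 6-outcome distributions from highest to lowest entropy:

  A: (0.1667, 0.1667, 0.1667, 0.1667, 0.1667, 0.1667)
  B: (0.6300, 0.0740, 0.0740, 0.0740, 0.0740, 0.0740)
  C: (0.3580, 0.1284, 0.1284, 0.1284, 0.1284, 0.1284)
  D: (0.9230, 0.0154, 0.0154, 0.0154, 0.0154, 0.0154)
A > C > B > D

Key insight: Entropy is maximized by uniform distributions and minimized by concentrated distributions.

Entropies:
  H(A) = 2.5850 bits
  H(B) = 1.8098 bits
  H(C) = 2.4317 bits
  H(D) = 0.5703 bits

Ranking: A > C > B > D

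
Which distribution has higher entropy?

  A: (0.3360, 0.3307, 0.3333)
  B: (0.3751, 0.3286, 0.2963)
A

Both distributions are close to uniform, making this a harder comparison.

H(A) = 1.5849 bits
H(B) = 1.5782 bits

The distribution closer to uniform has higher entropy.
Answer: A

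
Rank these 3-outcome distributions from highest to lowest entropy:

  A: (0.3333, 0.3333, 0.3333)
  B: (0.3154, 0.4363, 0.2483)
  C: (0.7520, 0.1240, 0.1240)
A > B > C

Key insight: Entropy is maximized by uniform distributions and minimized by concentrated distributions.

- Uniform distributions have maximum entropy log₂(3) = 1.5850 bits
- The more "peaked" or concentrated a distribution, the lower its entropy

Entropies:
  H(A) = 1.5850 bits
  H(B) = 1.5462 bits
  H(C) = 1.0561 bits

Ranking: A > B > C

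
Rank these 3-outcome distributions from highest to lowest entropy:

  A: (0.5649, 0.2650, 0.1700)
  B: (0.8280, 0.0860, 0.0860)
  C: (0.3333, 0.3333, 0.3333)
C > A > B

Key insight: Entropy is maximized by uniform distributions and minimized by concentrated distributions.

- Uniform distributions have maximum entropy log₂(3) = 1.5850 bits
- The more "peaked" or concentrated a distribution, the lower its entropy

Entropies:
  H(A) = 1.4078 bits
  H(B) = 0.8343 bits
  H(C) = 1.5850 bits

Ranking: C > A > B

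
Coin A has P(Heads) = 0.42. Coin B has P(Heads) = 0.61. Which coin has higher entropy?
A

For binary distributions, entropy is maximized at p=0.5 and decreases as p moves toward 0 or 1.

H(A) = H(0.42) = 0.9815 bits
H(B) = H(0.61) = 0.9648 bits

Distribution A (p=0.42) is closer to uniform (p=0.5), so it has higher entropy.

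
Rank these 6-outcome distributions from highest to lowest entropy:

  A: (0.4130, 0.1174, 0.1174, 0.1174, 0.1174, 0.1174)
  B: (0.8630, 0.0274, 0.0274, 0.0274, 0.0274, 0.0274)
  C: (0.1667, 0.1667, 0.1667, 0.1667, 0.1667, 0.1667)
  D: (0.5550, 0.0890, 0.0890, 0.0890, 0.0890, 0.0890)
C > A > D > B

Key insight: Entropy is maximized by uniform distributions and minimized by concentrated distributions.

Entropies:
  H(A) = 2.3410 bits
  H(B) = 0.8944 bits
  H(C) = 2.5850 bits
  H(D) = 2.0245 bits

Ranking: C > A > D > B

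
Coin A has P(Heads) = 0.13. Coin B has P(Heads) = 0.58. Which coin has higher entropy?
B

For binary distributions, entropy is maximized at p=0.5 and decreases as p moves toward 0 or 1.

H(A) = H(0.13) = 0.5574 bits
H(B) = H(0.58) = 0.9815 bits

Distribution B (p=0.58) is closer to uniform (p=0.5), so it has higher entropy.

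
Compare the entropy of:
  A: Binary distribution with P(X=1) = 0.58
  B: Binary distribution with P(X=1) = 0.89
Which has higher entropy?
A

For binary distributions, entropy is maximized at p=0.5 and decreases as p moves toward 0 or 1.

H(A) = H(0.58) = 0.9815 bits
H(B) = H(0.89) = 0.4999 bits

Distribution A (p=0.58) is closer to uniform (p=0.5), so it has higher entropy.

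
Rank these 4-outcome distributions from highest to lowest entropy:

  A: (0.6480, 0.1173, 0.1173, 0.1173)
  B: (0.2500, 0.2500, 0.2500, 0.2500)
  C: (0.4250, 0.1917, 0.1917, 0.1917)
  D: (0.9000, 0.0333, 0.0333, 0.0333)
B > C > A > D

Key insight: Entropy is maximized by uniform distributions and minimized by concentrated distributions.

Entropies:
  H(A) = 1.4937 bits
  H(B) = 2.0000 bits
  H(C) = 1.8951 bits
  H(D) = 0.6275 bits

Ranking: B > C > A > D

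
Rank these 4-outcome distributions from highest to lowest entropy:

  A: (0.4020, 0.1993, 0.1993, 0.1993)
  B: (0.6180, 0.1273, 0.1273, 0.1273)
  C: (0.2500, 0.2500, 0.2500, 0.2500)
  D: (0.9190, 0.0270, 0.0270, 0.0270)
C > A > B > D

Key insight: Entropy is maximized by uniform distributions and minimized by concentrated distributions.

Entropies:
  H(A) = 1.9199 bits
  H(B) = 1.5649 bits
  H(C) = 2.0000 bits
  H(D) = 0.5341 bits

Ranking: C > A > B > D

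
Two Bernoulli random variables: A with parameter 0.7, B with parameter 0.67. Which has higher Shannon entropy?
B

For binary distributions, entropy is maximized at p=0.5 and decreases as p moves toward 0 or 1.

H(A) = H(0.7) = 0.8813 bits
H(B) = H(0.67) = 0.9149 bits

Distribution B (p=0.67) is closer to uniform (p=0.5), so it has higher entropy.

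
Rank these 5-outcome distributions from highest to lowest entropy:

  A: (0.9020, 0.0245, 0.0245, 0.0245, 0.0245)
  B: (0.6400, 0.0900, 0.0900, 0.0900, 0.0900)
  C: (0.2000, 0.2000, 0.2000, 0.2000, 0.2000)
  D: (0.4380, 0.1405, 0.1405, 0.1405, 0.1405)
C > D > B > A

Key insight: Entropy is maximized by uniform distributions and minimized by concentrated distributions.

Entropies:
  H(A) = 0.6586 bits
  H(B) = 1.6627 bits
  H(C) = 2.3219 bits
  H(D) = 2.1129 bits

Ranking: C > D > B > A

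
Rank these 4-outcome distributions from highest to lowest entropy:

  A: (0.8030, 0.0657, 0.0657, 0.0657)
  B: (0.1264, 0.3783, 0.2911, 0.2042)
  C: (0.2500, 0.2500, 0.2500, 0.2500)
C > B > A

Key insight: Entropy is maximized by uniform distributions and minimized by concentrated distributions.

- Uniform distributions have maximum entropy log₂(4) = 2.0000 bits
- The more "peaked" or concentrated a distribution, the lower its entropy

Entropies:
  H(A) = 1.0281 bits
  H(B) = 1.8940 bits
  H(C) = 2.0000 bits

Ranking: C > B > A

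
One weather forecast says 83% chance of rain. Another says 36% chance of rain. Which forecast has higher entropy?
36% forecast

Treat each forecast as a Bernoulli distribution. Binary entropy is maximized at p=0.5 and falls off symmetrically toward 0 or 1. The 36% forecast is closer to 50%, so it is more uncertain. H(83%) ≈ 0.658 bits, H(36%) ≈ 0.943 bits.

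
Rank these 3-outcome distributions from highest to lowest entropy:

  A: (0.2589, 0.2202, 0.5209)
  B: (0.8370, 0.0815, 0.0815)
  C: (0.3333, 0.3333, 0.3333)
C > A > B

Key insight: Entropy is maximized by uniform distributions and minimized by concentrated distributions.

- Uniform distributions have maximum entropy log₂(3) = 1.5850 bits
- The more "peaked" or concentrated a distribution, the lower its entropy

Entropies:
  H(A) = 1.4756 bits
  H(B) = 0.8044 bits
  H(C) = 1.5850 bits

Ranking: C > A > B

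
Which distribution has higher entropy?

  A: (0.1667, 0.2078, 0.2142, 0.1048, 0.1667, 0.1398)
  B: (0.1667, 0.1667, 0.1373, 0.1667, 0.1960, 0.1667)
B

Both distributions are close to uniform, making this a harder comparison.

H(A) = 2.5469 bits
H(B) = 2.5775 bits

The distribution closer to uniform has higher entropy.
Answer: B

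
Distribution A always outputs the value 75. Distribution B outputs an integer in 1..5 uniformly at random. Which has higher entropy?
B

A is deterministic, so H(A) = 0. B is uniform over 5 outcomes, so H(B) = log₂(5) = 2.322 bits. Any distribution with genuine randomness has higher entropy than a deterministic one.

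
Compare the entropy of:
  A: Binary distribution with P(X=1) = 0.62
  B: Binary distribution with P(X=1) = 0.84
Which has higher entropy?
A

For binary distributions, entropy is maximized at p=0.5 and decreases as p moves toward 0 or 1.

H(A) = H(0.62) = 0.9580 bits
H(B) = H(0.84) = 0.6343 bits

Distribution A (p=0.62) is closer to uniform (p=0.5), so it has higher entropy.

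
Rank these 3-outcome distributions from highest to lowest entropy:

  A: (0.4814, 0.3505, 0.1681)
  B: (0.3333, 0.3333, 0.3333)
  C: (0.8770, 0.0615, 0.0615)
B > A > C

Key insight: Entropy is maximized by uniform distributions and minimized by concentrated distributions.

- Uniform distributions have maximum entropy log₂(3) = 1.5850 bits
- The more "peaked" or concentrated a distribution, the lower its entropy

Entropies:
  H(A) = 1.4704 bits
  H(B) = 1.5850 bits
  H(C) = 0.6609 bits

Ranking: B > A > C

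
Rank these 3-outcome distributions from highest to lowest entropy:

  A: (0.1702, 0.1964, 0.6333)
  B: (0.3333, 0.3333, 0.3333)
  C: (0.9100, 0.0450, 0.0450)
B > A > C

Key insight: Entropy is maximized by uniform distributions and minimized by concentrated distributions.

- Uniform distributions have maximum entropy log₂(3) = 1.5850 bits
- The more "peaked" or concentrated a distribution, the lower its entropy

Entropies:
  H(A) = 1.3134 bits
  H(B) = 1.5850 bits
  H(C) = 0.5265 bits

Ranking: B > A > C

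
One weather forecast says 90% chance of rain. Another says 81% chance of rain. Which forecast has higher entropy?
81% forecast

Treat each forecast as a Bernoulli distribution. Binary entropy is maximized at p=0.5 and falls off symmetrically toward 0 or 1. The 81% forecast is closer to 50%, so it is more uncertain. H(90%) ≈ 0.469 bits, H(81%) ≈ 0.701 bits.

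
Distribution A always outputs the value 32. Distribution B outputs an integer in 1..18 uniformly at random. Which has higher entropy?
B

A is deterministic, so H(A) = 0. B is uniform over 18 outcomes, so H(B) = log₂(18) = 4.170 bits. Any distribution with genuine randomness has higher entropy than a deterministic one.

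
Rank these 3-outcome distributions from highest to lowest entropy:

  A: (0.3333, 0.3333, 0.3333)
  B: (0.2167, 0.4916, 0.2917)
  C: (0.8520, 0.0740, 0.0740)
A > B > C

Key insight: Entropy is maximized by uniform distributions and minimized by concentrated distributions.

- Uniform distributions have maximum entropy log₂(3) = 1.5850 bits
- The more "peaked" or concentrated a distribution, the lower its entropy

Entropies:
  H(A) = 1.5850 bits
  H(B) = 1.5002 bits
  H(C) = 0.7528 bits

Ranking: A > B > C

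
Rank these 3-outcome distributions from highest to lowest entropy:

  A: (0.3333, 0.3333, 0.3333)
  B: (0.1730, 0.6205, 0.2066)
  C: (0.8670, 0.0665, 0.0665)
A > B > C

Key insight: Entropy is maximized by uniform distributions and minimized by concentrated distributions.

- Uniform distributions have maximum entropy log₂(3) = 1.5850 bits
- The more "peaked" or concentrated a distribution, the lower its entropy

Entropies:
  H(A) = 1.5850 bits
  H(B) = 1.3351 bits
  H(C) = 0.6986 bits

Ranking: A > B > C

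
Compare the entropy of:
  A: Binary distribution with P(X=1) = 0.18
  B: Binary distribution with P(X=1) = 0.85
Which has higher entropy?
A

For binary distributions, entropy is maximized at p=0.5 and decreases as p moves toward 0 or 1.

H(A) = H(0.18) = 0.6801 bits
H(B) = H(0.85) = 0.6098 bits

Distribution A (p=0.18) is closer to uniform (p=0.5), so it has higher entropy.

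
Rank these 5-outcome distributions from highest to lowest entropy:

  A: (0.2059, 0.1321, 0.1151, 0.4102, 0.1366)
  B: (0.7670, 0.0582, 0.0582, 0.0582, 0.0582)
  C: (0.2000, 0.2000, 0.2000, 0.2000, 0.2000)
C > A > B

Key insight: Entropy is maximized by uniform distributions and minimized by concentrated distributions.

- Uniform distributions have maximum entropy log₂(5) = 2.3219 bits
- The more "peaked" or concentrated a distribution, the lower its entropy

Entropies:
  H(A) = 2.1340 bits
  H(B) = 1.2492 bits
  H(C) = 2.3219 bits

Ranking: C > A > B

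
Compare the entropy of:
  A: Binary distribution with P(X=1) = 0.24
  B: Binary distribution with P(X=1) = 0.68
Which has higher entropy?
B

For binary distributions, entropy is maximized at p=0.5 and decreases as p moves toward 0 or 1.

H(A) = H(0.24) = 0.7950 bits
H(B) = H(0.68) = 0.9044 bits

Distribution B (p=0.68) is closer to uniform (p=0.5), so it has higher entropy.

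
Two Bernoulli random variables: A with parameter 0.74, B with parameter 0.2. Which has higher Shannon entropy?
A

For binary distributions, entropy is maximized at p=0.5 and decreases as p moves toward 0 or 1.

H(A) = H(0.74) = 0.8267 bits
H(B) = H(0.2) = 0.7219 bits

Distribution A (p=0.74) is closer to uniform (p=0.5), so it has higher entropy.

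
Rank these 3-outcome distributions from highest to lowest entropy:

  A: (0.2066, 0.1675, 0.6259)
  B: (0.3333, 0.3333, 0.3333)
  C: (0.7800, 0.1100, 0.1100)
B > A > C

Key insight: Entropy is maximized by uniform distributions and minimized by concentrated distributions.

- Uniform distributions have maximum entropy log₂(3) = 1.5850 bits
- The more "peaked" or concentrated a distribution, the lower its entropy

Entropies:
  H(A) = 1.3248 bits
  H(B) = 1.5850 bits
  H(C) = 0.9802 bits

Ranking: B > A > C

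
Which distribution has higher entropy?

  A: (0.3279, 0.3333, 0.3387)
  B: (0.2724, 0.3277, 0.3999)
A

Both distributions are close to uniform, making this a harder comparison.

H(A) = 1.5848 bits
H(B) = 1.5673 bits

The distribution closer to uniform has higher entropy.
Answer: A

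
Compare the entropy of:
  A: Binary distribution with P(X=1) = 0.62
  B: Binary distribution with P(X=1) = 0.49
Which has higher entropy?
B

For binary distributions, entropy is maximized at p=0.5 and decreases as p moves toward 0 or 1.

H(A) = H(0.62) = 0.9580 bits
H(B) = H(0.49) = 0.9997 bits

Distribution B (p=0.49) is closer to uniform (p=0.5), so it has higher entropy.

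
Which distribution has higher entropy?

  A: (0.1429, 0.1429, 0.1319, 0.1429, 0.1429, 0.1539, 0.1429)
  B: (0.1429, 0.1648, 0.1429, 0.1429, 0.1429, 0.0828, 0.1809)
A

Both distributions are close to uniform, making this a harder comparison.

H(A) = 2.8061 bits
H(B) = 2.7768 bits

The distribution closer to uniform has higher entropy.
Answer: A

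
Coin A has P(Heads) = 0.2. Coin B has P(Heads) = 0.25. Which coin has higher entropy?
B

For binary distributions, entropy is maximized at p=0.5 and decreases as p moves toward 0 or 1.

H(A) = H(0.2) = 0.7219 bits
H(B) = H(0.25) = 0.8113 bits

Distribution B (p=0.25) is closer to uniform (p=0.5), so it has higher entropy.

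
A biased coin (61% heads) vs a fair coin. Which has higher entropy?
Fair coin

The fair coin is uniform (p=0.5), maximizing binary entropy at 1 bit. The biased coin has H(0.61) ≈ 0.965 bits — its outcome is more predictable, so its entropy is lower.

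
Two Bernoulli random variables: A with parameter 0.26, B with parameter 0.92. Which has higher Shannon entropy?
A

For binary distributions, entropy is maximized at p=0.5 and decreases as p moves toward 0 or 1.

H(A) = H(0.26) = 0.8267 bits
H(B) = H(0.92) = 0.4022 bits

Distribution A (p=0.26) is closer to uniform (p=0.5), so it has higher entropy.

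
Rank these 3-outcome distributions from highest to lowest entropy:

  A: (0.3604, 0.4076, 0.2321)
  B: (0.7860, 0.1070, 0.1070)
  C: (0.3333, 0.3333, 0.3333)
C > A > B

Key insight: Entropy is maximized by uniform distributions and minimized by concentrated distributions.

- Uniform distributions have maximum entropy log₂(3) = 1.5850 bits
- The more "peaked" or concentrated a distribution, the lower its entropy

Entropies:
  H(A) = 1.5474 bits
  H(B) = 0.9631 bits
  H(C) = 1.5850 bits

Ranking: C > A > B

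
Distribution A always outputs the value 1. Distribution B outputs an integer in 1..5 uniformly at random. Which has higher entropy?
B

A is deterministic, so H(A) = 0. B is uniform over 5 outcomes, so H(B) = log₂(5) = 2.322 bits. Any distribution with genuine randomness has higher entropy than a deterministic one.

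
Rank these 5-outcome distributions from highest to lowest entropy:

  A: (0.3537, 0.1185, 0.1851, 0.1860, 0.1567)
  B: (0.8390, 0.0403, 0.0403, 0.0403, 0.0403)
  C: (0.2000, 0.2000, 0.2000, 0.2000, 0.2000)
C > A > B

Key insight: Entropy is maximized by uniform distributions and minimized by concentrated distributions.

- Uniform distributions have maximum entropy log₂(5) = 2.3219 bits
- The more "peaked" or concentrated a distribution, the lower its entropy

Entropies:
  H(A) = 2.2158 bits
  H(B) = 0.9587 bits
  H(C) = 2.3219 bits

Ranking: C > A > B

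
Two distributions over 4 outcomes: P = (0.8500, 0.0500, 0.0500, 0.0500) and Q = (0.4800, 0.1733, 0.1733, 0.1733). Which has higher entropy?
Q

P is highly concentrated on one outcome (85%), making it nearly deterministic. Q spreads its mass more evenly (max 48%). The more spread-out distribution has higher entropy: H(P) ≈ 0.848 bits, H(Q) ≈ 1.823 bits.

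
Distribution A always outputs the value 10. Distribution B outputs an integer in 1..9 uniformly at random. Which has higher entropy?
B

A is deterministic, so H(A) = 0. B is uniform over 9 outcomes, so H(B) = log₂(9) = 3.170 bits. Any distribution with genuine randomness has higher entropy than a deterministic one.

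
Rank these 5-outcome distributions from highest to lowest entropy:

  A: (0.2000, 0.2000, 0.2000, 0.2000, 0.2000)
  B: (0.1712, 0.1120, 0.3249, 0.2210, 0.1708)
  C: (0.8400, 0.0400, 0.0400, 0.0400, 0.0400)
A > B > C

Key insight: Entropy is maximized by uniform distributions and minimized by concentrated distributions.

- Uniform distributions have maximum entropy log₂(5) = 2.3219 bits
- The more "peaked" or concentrated a distribution, the lower its entropy

Entropies:
  H(A) = 2.3219 bits
  H(B) = 2.2335 bits
  H(C) = 0.9543 bits

Ranking: A > B > C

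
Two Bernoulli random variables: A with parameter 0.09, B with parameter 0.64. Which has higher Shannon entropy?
B

For binary distributions, entropy is maximized at p=0.5 and decreases as p moves toward 0 or 1.

H(A) = H(0.09) = 0.4365 bits
H(B) = H(0.64) = 0.9427 bits

Distribution B (p=0.64) is closer to uniform (p=0.5), so it has higher entropy.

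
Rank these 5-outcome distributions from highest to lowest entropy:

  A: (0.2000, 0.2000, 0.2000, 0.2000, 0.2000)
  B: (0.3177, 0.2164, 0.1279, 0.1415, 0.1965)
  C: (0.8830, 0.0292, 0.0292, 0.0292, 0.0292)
A > B > C

Key insight: Entropy is maximized by uniform distributions and minimized by concentrated distributions.

- Uniform distributions have maximum entropy log₂(5) = 2.3219 bits
- The more "peaked" or concentrated a distribution, the lower its entropy

Entropies:
  H(A) = 2.3219 bits
  H(B) = 2.2433 bits
  H(C) = 0.7547 bits

Ranking: A > B > C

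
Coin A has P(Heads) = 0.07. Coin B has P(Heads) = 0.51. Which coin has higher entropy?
B

For binary distributions, entropy is maximized at p=0.5 and decreases as p moves toward 0 or 1.

H(A) = H(0.07) = 0.3659 bits
H(B) = H(0.51) = 0.9997 bits

Distribution B (p=0.51) is closer to uniform (p=0.5), so it has higher entropy.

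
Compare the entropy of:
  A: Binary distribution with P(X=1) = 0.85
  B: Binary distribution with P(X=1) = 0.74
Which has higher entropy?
B

For binary distributions, entropy is maximized at p=0.5 and decreases as p moves toward 0 or 1.

H(A) = H(0.85) = 0.6098 bits
H(B) = H(0.74) = 0.8267 bits

Distribution B (p=0.74) is closer to uniform (p=0.5), so it has higher entropy.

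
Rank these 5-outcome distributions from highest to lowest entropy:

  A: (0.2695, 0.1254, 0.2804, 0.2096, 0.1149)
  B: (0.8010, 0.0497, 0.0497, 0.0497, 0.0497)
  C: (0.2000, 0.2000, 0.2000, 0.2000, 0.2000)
C > A > B

Key insight: Entropy is maximized by uniform distributions and minimized by concentrated distributions.

- Uniform distributions have maximum entropy log₂(5) = 2.3219 bits
- The more "peaked" or concentrated a distribution, the lower its entropy

Entropies:
  H(A) = 2.2311 bits
  H(B) = 1.1179 bits
  H(C) = 2.3219 bits

Ranking: C > A > B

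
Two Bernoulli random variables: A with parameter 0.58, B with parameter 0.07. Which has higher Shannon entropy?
A

For binary distributions, entropy is maximized at p=0.5 and decreases as p moves toward 0 or 1.

H(A) = H(0.58) = 0.9815 bits
H(B) = H(0.07) = 0.3659 bits

Distribution A (p=0.58) is closer to uniform (p=0.5), so it has higher entropy.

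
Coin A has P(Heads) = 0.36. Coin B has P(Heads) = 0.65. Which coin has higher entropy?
A

For binary distributions, entropy is maximized at p=0.5 and decreases as p moves toward 0 or 1.

H(A) = H(0.36) = 0.9427 bits
H(B) = H(0.65) = 0.9341 bits

Distribution A (p=0.36) is closer to uniform (p=0.5), so it has higher entropy.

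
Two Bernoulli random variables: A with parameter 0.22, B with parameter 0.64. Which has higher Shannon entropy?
B

For binary distributions, entropy is maximized at p=0.5 and decreases as p moves toward 0 or 1.

H(A) = H(0.22) = 0.7602 bits
H(B) = H(0.64) = 0.9427 bits

Distribution B (p=0.64) is closer to uniform (p=0.5), so it has higher entropy.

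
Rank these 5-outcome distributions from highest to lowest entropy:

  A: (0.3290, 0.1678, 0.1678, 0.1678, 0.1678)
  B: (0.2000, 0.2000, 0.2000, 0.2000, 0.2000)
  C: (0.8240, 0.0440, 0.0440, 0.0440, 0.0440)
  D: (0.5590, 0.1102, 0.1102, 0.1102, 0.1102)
B > A > D > C

Key insight: Entropy is maximized by uniform distributions and minimized by concentrated distributions.

Entropies:
  H(A) = 2.2559 bits
  H(B) = 2.3219 bits
  H(C) = 1.0232 bits
  H(D) = 1.8719 bits

Ranking: B > A > D > C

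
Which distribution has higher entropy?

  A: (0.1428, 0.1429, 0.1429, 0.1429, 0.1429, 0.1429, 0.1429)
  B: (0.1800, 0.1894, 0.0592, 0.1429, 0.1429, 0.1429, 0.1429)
A

Both distributions are close to uniform, making this a harder comparison.

H(A) = 2.8074 bits
H(B) = 2.7456 bits

The distribution closer to uniform has higher entropy.
Answer: A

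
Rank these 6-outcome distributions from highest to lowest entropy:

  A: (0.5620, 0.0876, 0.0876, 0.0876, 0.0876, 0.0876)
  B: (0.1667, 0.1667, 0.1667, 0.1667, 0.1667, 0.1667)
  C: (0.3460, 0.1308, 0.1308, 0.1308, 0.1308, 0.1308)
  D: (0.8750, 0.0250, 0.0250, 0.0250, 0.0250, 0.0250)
B > C > A > D

Key insight: Entropy is maximized by uniform distributions and minimized by concentrated distributions.

Entropies:
  H(A) = 2.0059 bits
  H(B) = 2.5850 bits
  H(C) = 2.4490 bits
  H(D) = 0.8338 bits

Ranking: B > C > A > D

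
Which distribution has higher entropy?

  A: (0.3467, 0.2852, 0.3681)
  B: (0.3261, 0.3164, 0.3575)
B

Both distributions are close to uniform, making this a harder comparison.

H(A) = 1.5768 bits
H(B) = 1.5830 bits

The distribution closer to uniform has higher entropy.
Answer: B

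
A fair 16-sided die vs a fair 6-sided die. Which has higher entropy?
16-sided die

Both are uniform distributions; for uniform over n outcomes, H = log₂(n). H(16-sided) = log₂(16) = 4.000 bits and H(6-sided) = log₂(6) = 2.585 bits. More outcomes in a uniform distribution means higher entropy.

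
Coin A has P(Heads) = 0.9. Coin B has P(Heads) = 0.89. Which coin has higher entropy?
B

For binary distributions, entropy is maximized at p=0.5 and decreases as p moves toward 0 or 1.

H(A) = H(0.9) = 0.4690 bits
H(B) = H(0.89) = 0.4999 bits

Distribution B (p=0.89) is closer to uniform (p=0.5), so it has higher entropy.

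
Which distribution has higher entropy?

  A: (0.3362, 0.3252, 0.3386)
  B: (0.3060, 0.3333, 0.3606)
A

Both distributions are close to uniform, making this a harder comparison.

H(A) = 1.5847 bits
H(B) = 1.5817 bits

The distribution closer to uniform has higher entropy.
Answer: A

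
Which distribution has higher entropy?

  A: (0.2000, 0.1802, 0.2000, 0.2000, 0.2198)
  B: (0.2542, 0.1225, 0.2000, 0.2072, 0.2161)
A

Both distributions are close to uniform, making this a harder comparison.

H(A) = 2.3191 bits
H(B) = 2.2859 bits

The distribution closer to uniform has higher entropy.
Answer: A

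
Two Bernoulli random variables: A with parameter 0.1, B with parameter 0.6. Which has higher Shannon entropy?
B

For binary distributions, entropy is maximized at p=0.5 and decreases as p moves toward 0 or 1.

H(A) = H(0.1) = 0.4690 bits
H(B) = H(0.6) = 0.9710 bits

Distribution B (p=0.6) is closer to uniform (p=0.5), so it has higher entropy.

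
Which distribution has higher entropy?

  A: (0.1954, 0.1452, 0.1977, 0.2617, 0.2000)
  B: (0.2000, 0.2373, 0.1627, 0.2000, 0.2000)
B

Both distributions are close to uniform, making this a harder comparison.

H(A) = 2.2974 bits
H(B) = 2.3119 bits

The distribution closer to uniform has higher entropy.
Answer: B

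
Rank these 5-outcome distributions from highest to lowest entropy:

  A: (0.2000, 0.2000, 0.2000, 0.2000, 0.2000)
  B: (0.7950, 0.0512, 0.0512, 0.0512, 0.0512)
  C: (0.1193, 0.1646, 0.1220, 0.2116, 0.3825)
A > C > B

Key insight: Entropy is maximized by uniform distributions and minimized by concentrated distributions.

- Uniform distributions have maximum entropy log₂(5) = 2.3219 bits
- The more "peaked" or concentrated a distribution, the lower its entropy

Entropies:
  H(A) = 2.3219 bits
  H(B) = 1.1418 bits
  H(C) = 2.1690 bits

Ranking: A > C > B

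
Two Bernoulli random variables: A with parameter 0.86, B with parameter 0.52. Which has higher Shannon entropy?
B

For binary distributions, entropy is maximized at p=0.5 and decreases as p moves toward 0 or 1.

H(A) = H(0.86) = 0.5842 bits
H(B) = H(0.52) = 0.9988 bits

Distribution B (p=0.52) is closer to uniform (p=0.5), so it has higher entropy.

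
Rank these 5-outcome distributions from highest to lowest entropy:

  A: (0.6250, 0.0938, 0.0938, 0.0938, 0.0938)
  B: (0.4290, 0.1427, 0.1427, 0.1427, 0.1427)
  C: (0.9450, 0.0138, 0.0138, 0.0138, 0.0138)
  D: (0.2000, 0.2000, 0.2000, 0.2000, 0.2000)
D > B > A > C

Key insight: Entropy is maximized by uniform distributions and minimized by concentrated distributions.

Entropies:
  H(A) = 1.7044 bits
  H(B) = 2.1274 bits
  H(C) = 0.4173 bits
  H(D) = 2.3219 bits

Ranking: D > B > A > C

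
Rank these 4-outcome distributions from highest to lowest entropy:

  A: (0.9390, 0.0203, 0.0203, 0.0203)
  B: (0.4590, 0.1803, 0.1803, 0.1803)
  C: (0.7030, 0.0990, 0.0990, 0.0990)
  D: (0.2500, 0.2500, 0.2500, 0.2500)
D > B > C > A

Key insight: Entropy is maximized by uniform distributions and minimized by concentrated distributions.

Entropies:
  H(A) = 0.4281 bits
  H(B) = 1.8526 bits
  H(C) = 1.3483 bits
  H(D) = 2.0000 bits

Ranking: D > B > C > A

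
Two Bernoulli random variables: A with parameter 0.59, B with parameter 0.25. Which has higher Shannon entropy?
A

For binary distributions, entropy is maximized at p=0.5 and decreases as p moves toward 0 or 1.

H(A) = H(0.59) = 0.9765 bits
H(B) = H(0.25) = 0.8113 bits

Distribution A (p=0.59) is closer to uniform (p=0.5), so it has higher entropy.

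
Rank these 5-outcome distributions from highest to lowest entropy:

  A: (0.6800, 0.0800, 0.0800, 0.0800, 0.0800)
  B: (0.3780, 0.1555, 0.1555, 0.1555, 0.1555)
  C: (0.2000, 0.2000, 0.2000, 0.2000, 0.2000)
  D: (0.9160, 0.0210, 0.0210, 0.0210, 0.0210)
C > B > A > D

Key insight: Entropy is maximized by uniform distributions and minimized by concentrated distributions.

Entropies:
  H(A) = 1.5444 bits
  H(B) = 2.2006 bits
  H(C) = 2.3219 bits
  H(D) = 0.5841 bits

Ranking: C > B > A > D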